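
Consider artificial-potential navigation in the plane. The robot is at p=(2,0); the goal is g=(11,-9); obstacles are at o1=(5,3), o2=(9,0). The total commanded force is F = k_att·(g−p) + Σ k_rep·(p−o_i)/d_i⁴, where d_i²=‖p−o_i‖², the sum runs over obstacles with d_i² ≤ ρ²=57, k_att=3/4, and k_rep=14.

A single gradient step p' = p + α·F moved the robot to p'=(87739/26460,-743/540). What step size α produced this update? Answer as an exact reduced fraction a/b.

α = 1/5

F_att = 3/4·(g−p) = 3/4·(9,-9) = (6.7500,-6.7500)
o1: d²=18 ≤ ρ²=57; F_rep = 14·(-3,-3)/18² = (-0.1296,-0.1296)
o2: d²=49 ≤ ρ²=57; F_rep = 14·(-7,0)/49² = (-0.0408,0.0000)
F = F_att + ΣF_rep = (6.5796,-6.8796)
Δp = p'−p = (1.3159,-1.3759); α = Δx/Fx = (34819/26460) / (34819/5292) = 1/5
check: Δy/Fy = (-743/540) / (-743/108) = 1/5 ✓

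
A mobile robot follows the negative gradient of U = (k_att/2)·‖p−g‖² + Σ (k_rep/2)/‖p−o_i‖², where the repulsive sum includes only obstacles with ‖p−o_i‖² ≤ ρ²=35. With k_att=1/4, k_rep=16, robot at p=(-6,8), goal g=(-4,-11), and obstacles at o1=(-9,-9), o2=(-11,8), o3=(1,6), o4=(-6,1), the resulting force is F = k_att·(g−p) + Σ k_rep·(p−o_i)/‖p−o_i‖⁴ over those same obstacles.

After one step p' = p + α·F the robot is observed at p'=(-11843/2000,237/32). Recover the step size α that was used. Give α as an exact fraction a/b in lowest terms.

α = 1/8

F_att = 1/4·(g−p) = 1/4·(2,-19) = (0.5000,-4.7500)
o1: d²=298 > ρ²=35 → inactive
o2: d²=25 ≤ ρ²=35; F_rep = 16·(5,0)/25² = (0.1280,0.0000)
o3: d²=53 > ρ²=35 → inactive
o4: d²=49 > ρ²=35 → inactive
F = F_att + ΣF_rep = (0.6280,-4.7500)
Δp = p'−p = (0.0785,-0.5938); α = Δx/Fx = (157/2000) / (157/250) = 1/8
check: Δy/Fy = (-19/32) / (-19/4) = 1/8 ✓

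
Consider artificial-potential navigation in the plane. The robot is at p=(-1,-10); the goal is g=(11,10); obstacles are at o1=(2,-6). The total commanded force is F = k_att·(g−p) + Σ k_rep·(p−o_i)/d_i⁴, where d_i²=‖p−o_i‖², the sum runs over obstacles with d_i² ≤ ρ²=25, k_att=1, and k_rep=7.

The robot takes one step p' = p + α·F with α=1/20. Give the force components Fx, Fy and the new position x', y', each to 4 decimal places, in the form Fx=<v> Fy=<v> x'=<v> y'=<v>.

F_att = 1·(g−p) = 1·(12,20) = (12.0000,20.0000)
o1: d²=25 ≤ ρ²=25; F_rep = 7·(-3,-4)/25² = (-0.0336,-0.0448)
F = F_att + ΣF_rep = (11.9664,19.9552)
p' = p + 1/20·F = (-0.4017,-9.0022)

Fx=11.9664 Fy=19.9552 x'=-0.4017 y'=-9.0022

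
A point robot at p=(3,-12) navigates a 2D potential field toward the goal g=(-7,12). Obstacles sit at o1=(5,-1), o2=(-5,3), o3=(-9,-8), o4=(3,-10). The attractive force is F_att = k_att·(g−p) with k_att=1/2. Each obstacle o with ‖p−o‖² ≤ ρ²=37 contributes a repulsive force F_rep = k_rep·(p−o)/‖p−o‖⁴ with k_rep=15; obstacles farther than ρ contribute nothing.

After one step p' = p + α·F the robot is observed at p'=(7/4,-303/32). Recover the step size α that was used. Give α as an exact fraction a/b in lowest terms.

α = 1/4

F_att = 1/2·(g−p) = 1/2·(-10,24) = (-5.0000,12.0000)
o1: d²=125 > ρ²=37 → inactive
o2: d²=289 > ρ²=37 → inactive
o3: d²=160 > ρ²=37 → inactive
o4: d²=4 ≤ ρ²=37; F_rep = 15·(0,-2)/4² = (0.0000,-1.8750)
F = F_att + ΣF_rep = (-5.0000,10.1250)
Δp = p'−p = (-1.2500,2.5312); α = Δx/Fx = (-5/4) / (-5) = 1/4
check: Δy/Fy = (81/32) / (81/8) = 1/4 ✓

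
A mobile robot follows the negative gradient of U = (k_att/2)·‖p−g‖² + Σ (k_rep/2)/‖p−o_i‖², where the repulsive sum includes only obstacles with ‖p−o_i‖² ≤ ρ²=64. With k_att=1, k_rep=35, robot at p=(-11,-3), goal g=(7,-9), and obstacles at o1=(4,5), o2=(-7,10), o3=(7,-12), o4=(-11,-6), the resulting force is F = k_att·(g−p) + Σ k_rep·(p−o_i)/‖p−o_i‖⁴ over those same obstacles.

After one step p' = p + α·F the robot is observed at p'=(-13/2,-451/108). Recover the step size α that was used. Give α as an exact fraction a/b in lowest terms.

F_att = 1·(g−p) = 1·(18,-6) = (18.0000,-6.0000)
o1: d²=289 > ρ²=64 → inactive
o2: d²=185 > ρ²=64 → inactive
o3: d²=405 > ρ²=64 → inactive
o4: d²=9 ≤ ρ²=64; F_rep = 35·(0,3)/9² = (0.0000,1.2963)
F = F_att + ΣF_rep = (18.0000,-4.7037)
Δp = p'−p = (4.5000,-1.1759); α = Δx/Fx = (9/2) / (18) = 1/4
check: Δy/Fy = (-127/108) / (-127/27) = 1/4 ✓

α = 1/4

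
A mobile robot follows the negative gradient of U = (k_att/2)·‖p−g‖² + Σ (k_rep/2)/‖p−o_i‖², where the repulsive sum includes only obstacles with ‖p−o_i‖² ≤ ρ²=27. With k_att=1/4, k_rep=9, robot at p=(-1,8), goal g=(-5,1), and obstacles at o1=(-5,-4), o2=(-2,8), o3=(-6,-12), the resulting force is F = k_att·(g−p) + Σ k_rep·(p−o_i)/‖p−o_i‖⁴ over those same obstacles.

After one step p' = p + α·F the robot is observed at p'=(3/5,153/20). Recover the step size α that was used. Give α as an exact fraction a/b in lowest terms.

F_att = 1/4·(g−p) = 1/4·(-4,-7) = (-1.0000,-1.7500)
o1: d²=160 > ρ²=27 → inactive
o2: d²=1 ≤ ρ²=27; F_rep = 9·(1,0)/1² = (9.0000,0.0000)
o3: d²=425 > ρ²=27 → inactive
F = F_att + ΣF_rep = (8.0000,-1.7500)
Δp = p'−p = (1.6000,-0.3500); α = Δx/Fx = (8/5) / (8) = 1/5
check: Δy/Fy = (-7/20) / (-7/4) = 1/5 ✓

α = 1/5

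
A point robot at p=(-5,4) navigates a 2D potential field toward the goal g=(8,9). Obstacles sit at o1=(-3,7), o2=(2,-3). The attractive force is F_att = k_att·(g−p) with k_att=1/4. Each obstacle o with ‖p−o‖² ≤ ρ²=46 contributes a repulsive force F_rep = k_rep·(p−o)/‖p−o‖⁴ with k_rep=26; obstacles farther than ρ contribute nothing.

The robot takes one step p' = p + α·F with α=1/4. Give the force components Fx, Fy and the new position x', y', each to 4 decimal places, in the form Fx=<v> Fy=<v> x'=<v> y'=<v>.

Fx=2.9423 Fy=0.7885 x'=-4.2644 y'=4.1971

F_att = 1/4·(g−p) = 1/4·(13,5) = (3.2500,1.2500)
o1: d²=13 ≤ ρ²=46; F_rep = 26·(-2,-3)/13² = (-0.3077,-0.4615)
o2: d²=98 > ρ²=46 → inactive
F = F_att + ΣF_rep = (2.9423,0.7885)
p' = p + 1/4·F = (-4.2644,4.1971)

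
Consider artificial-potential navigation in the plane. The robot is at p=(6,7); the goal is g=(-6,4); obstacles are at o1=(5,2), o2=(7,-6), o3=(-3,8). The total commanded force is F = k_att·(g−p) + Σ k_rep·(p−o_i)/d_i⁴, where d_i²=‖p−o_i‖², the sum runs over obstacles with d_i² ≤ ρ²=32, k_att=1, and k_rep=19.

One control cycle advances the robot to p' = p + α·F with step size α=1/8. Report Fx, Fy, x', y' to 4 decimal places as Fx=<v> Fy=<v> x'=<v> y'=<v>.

Fx=-11.9719 Fy=-2.8595 x'=4.5035 y'=6.6426

F_att = 1·(g−p) = 1·(-12,-3) = (-12.0000,-3.0000)
o1: d²=26 ≤ ρ²=32; F_rep = 19·(1,5)/26² = (0.0281,0.1405)
o2: d²=170 > ρ²=32 → inactive
o3: d²=82 > ρ²=32 → inactive
F = F_att + ΣF_rep = (-11.9719,-2.8595)
p' = p + 1/8·F = (4.5035,6.6426)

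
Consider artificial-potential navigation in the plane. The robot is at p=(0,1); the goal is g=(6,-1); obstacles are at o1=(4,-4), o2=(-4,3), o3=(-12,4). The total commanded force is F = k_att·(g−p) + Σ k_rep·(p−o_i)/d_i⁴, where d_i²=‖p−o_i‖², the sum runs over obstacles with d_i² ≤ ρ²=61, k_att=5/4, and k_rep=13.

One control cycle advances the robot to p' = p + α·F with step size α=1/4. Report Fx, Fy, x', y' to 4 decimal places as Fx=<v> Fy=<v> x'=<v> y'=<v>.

F_att = 5/4·(g−p) = 5/4·(6,-2) = (7.5000,-2.5000)
o1: d²=41 ≤ ρ²=61; F_rep = 13·(-4,5)/41² = (-0.0309,0.0387)
o2: d²=20 ≤ ρ²=61; F_rep = 13·(4,-2)/20² = (0.1300,-0.0650)
o3: d²=153 > ρ²=61 → inactive
F = F_att + ΣF_rep = (7.5991,-2.5263)
p' = p + 1/4·F = (1.8998,0.3684)

Fx=7.5991 Fy=-2.5263 x'=1.8998 y'=0.3684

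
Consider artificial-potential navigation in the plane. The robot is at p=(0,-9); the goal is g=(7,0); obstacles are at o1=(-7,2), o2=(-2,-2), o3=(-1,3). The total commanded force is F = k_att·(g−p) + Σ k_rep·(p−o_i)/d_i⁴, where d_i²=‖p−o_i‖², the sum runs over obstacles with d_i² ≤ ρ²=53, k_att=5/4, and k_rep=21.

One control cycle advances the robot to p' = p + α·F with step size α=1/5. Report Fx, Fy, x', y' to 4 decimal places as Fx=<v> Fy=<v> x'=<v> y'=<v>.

F_att = 5/4·(g−p) = 5/4·(7,9) = (8.7500,11.2500)
o1: d²=170 > ρ²=53 → inactive
o2: d²=53 ≤ ρ²=53; F_rep = 21·(2,-7)/53² = (0.0150,-0.0523)
o3: d²=145 > ρ²=53 → inactive
F = F_att + ΣF_rep = (8.7650,11.1977)
p' = p + 1/5·F = (1.7530,-6.7605)

Fx=8.7650 Fy=11.1977 x'=1.7530 y'=-6.7605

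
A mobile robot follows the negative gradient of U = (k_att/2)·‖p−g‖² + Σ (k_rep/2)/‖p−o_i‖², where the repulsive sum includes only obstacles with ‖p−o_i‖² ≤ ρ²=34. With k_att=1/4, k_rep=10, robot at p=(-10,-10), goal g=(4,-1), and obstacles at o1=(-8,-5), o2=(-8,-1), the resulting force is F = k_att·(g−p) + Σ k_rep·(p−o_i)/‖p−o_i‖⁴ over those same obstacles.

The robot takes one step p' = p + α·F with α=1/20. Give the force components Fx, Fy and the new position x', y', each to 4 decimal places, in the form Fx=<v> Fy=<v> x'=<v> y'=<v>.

Fx=3.4762 Fy=2.1905 x'=-9.8262 y'=-9.8905

F_att = 1/4·(g−p) = 1/4·(14,9) = (3.5000,2.2500)
o1: d²=29 ≤ ρ²=34; F_rep = 10·(-2,-5)/29² = (-0.0238,-0.0595)
o2: d²=85 > ρ²=34 → inactive
F = F_att + ΣF_rep = (3.4762,2.1905)
p' = p + 1/20·F = (-9.8262,-9.8905)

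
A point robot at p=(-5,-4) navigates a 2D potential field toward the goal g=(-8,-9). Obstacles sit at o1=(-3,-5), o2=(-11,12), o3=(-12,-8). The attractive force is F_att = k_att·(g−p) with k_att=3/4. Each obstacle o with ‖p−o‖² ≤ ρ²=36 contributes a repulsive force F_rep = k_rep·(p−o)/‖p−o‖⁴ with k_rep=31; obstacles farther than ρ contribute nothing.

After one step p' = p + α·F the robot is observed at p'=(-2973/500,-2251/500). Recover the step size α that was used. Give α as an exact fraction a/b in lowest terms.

F_att = 3/4·(g−p) = 3/4·(-3,-5) = (-2.2500,-3.7500)
o1: d²=5 ≤ ρ²=36; F_rep = 31·(-2,1)/5² = (-2.4800,1.2400)
o2: d²=292 > ρ²=36 → inactive
o3: d²=65 > ρ²=36 → inactive
F = F_att + ΣF_rep = (-4.7300,-2.5100)
Δp = p'−p = (-0.9460,-0.5020); α = Δx/Fx = (-473/500) / (-473/100) = 1/5
check: Δy/Fy = (-251/500) / (-251/100) = 1/5 ✓

α = 1/5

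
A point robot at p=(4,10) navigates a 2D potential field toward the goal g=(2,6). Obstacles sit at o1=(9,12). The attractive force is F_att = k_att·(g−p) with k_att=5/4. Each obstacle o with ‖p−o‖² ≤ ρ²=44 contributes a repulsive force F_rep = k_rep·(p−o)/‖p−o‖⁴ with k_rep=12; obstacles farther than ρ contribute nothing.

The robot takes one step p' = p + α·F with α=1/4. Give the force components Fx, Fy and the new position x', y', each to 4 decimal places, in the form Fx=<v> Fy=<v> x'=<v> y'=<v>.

F_att = 5/4·(g−p) = 5/4·(-2,-4) = (-2.5000,-5.0000)
o1: d²=29 ≤ ρ²=44; F_rep = 12·(-5,-2)/29² = (-0.0713,-0.0285)
F = F_att + ΣF_rep = (-2.5713,-5.0285)
p' = p + 1/4·F = (3.3572,8.7429)

Fx=-2.5713 Fy=-5.0285 x'=3.3572 y'=8.7429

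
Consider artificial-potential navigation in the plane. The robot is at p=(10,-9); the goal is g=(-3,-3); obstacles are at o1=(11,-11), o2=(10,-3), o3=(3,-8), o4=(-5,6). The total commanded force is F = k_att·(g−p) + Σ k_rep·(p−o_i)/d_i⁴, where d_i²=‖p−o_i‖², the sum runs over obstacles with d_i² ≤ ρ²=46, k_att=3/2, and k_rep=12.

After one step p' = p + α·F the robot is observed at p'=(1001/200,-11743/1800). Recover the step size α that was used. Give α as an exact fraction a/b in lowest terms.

α = 1/4

F_att = 3/2·(g−p) = 3/2·(-13,6) = (-19.5000,9.0000)
o1: d²=5 ≤ ρ²=46; F_rep = 12·(-1,2)/5² = (-0.4800,0.9600)
o2: d²=36 ≤ ρ²=46; F_rep = 12·(0,-6)/36² = (0.0000,-0.0556)
o3: d²=50 > ρ²=46 → inactive
o4: d²=450 > ρ²=46 → inactive
F = F_att + ΣF_rep = (-19.9800,9.9044)
Δp = p'−p = (-4.9950,2.4761); α = Δx/Fx = (-999/200) / (-999/50) = 1/4
check: Δy/Fy = (4457/1800) / (4457/450) = 1/4 ✓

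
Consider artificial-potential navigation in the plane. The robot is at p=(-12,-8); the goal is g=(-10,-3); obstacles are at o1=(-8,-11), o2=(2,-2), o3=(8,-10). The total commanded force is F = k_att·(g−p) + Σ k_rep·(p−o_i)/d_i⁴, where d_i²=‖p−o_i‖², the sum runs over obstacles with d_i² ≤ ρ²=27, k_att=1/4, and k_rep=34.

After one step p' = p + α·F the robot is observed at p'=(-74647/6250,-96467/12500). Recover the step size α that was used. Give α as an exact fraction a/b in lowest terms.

α = 1/5

F_att = 1/4·(g−p) = 1/4·(2,5) = (0.5000,1.2500)
o1: d²=25 ≤ ρ²=27; F_rep = 34·(-4,3)/25² = (-0.2176,0.1632)
o2: d²=232 > ρ²=27 → inactive
o3: d²=404 > ρ²=27 → inactive
F = F_att + ΣF_rep = (0.2824,1.4132)
Δp = p'−p = (0.0565,0.2826); α = Δx/Fx = (353/6250) / (353/1250) = 1/5
check: Δy/Fy = (3533/12500) / (3533/2500) = 1/5 ✓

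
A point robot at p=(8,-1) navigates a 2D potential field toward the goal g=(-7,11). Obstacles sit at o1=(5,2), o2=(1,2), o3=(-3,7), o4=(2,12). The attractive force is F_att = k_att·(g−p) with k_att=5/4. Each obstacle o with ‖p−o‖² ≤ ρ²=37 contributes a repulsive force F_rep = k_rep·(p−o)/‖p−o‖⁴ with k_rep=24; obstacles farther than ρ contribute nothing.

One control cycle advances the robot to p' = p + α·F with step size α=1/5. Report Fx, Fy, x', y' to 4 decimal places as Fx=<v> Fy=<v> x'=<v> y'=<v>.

Fx=-18.5278 Fy=14.7778 x'=4.2944 y'=1.9556

F_att = 5/4·(g−p) = 5/4·(-15,12) = (-18.7500,15.0000)
o1: d²=18 ≤ ρ²=37; F_rep = 24·(3,-3)/18² = (0.2222,-0.2222)
o2: d²=58 > ρ²=37 → inactive
o3: d²=185 > ρ²=37 → inactive
o4: d²=205 > ρ²=37 → inactive
F = F_att + ΣF_rep = (-18.5278,14.7778)
p' = p + 1/5·F = (4.2944,1.9556)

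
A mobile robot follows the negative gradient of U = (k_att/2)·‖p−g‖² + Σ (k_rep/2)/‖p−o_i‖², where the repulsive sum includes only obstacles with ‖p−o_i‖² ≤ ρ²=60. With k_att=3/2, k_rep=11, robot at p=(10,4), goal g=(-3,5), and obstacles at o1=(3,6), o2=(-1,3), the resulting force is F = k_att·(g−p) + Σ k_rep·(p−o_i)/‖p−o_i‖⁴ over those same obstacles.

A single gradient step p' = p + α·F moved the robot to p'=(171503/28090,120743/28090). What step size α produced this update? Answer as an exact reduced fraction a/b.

F_att = 3/2·(g−p) = 3/2·(-13,1) = (-19.5000,1.5000)
o1: d²=53 ≤ ρ²=60; F_rep = 11·(7,-2)/53² = (0.0274,-0.0078)
o2: d²=122 > ρ²=60 → inactive
F = F_att + ΣF_rep = (-19.4726,1.4922)
Δp = p'−p = (-3.8945,0.2984); α = Δx/Fx = (-109397/28090) / (-109397/5618) = 1/5
check: Δy/Fy = (8383/28090) / (8383/5618) = 1/5 ✓

α = 1/5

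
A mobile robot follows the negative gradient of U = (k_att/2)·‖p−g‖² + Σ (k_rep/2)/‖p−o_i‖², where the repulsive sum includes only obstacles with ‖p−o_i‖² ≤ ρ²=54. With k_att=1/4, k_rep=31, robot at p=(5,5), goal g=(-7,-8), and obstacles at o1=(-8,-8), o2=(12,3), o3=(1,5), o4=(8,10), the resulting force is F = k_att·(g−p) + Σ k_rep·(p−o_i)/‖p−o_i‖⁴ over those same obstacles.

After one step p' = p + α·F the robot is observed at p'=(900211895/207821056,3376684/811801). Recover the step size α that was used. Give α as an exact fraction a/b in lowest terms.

α = 1/4

F_att = 1/4·(g−p) = 1/4·(-12,-13) = (-3.0000,-3.2500)
o1: d²=338 > ρ²=54 → inactive
o2: d²=53 ≤ ρ²=54; F_rep = 31·(-7,2)/53² = (-0.0773,0.0221)
o3: d²=16 ≤ ρ²=54; F_rep = 31·(4,0)/16² = (0.4844,0.0000)
o4: d²=34 ≤ ρ²=54; F_rep = 31·(-3,-5)/34² = (-0.0804,-0.1341)
F = F_att + ΣF_rep = (-2.6733,-3.3620)
Δp = p'−p = (-0.6683,-0.8405); α = Δx/Fx = (-138893385/207821056) / (-138893385/51955264) = 1/4
check: Δy/Fy = (-682321/811801) / (-2729284/811801) = 1/4 ✓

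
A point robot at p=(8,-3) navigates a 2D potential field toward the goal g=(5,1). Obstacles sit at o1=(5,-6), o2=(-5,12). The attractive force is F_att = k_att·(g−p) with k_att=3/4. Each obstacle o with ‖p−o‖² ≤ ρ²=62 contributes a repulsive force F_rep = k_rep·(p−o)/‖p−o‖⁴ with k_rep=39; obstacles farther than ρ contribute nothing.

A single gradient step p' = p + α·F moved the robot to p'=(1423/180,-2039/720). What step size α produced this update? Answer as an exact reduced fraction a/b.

F_att = 3/4·(g−p) = 3/4·(-3,4) = (-2.2500,3.0000)
o1: d²=18 ≤ ρ²=62; F_rep = 39·(3,3)/18² = (0.3611,0.3611)
o2: d²=394 > ρ²=62 → inactive
F = F_att + ΣF_rep = (-1.8889,3.3611)
Δp = p'−p = (-0.0944,0.1681); α = Δx/Fx = (-17/180) / (-17/9) = 1/20
check: Δy/Fy = (121/720) / (121/36) = 1/20 ✓

α = 1/20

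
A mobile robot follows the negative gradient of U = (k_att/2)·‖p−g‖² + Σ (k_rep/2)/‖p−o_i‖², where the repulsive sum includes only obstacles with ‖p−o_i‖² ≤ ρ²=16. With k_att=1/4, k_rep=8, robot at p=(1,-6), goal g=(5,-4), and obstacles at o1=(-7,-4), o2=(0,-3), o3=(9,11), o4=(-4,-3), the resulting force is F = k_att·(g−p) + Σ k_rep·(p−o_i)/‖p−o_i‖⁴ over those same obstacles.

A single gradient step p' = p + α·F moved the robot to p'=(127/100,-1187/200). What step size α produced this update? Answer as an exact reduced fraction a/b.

α = 1/4

F_att = 1/4·(g−p) = 1/4·(4,2) = (1.0000,0.5000)
o1: d²=68 > ρ²=16 → inactive
o2: d²=10 ≤ ρ²=16; F_rep = 8·(1,-3)/10² = (0.0800,-0.2400)
o3: d²=353 > ρ²=16 → inactive
o4: d²=34 > ρ²=16 → inactive
F = F_att + ΣF_rep = (1.0800,0.2600)
Δp = p'−p = (0.2700,0.0650); α = Δx/Fx = (27/100) / (27/25) = 1/4
check: Δy/Fy = (13/200) / (13/50) = 1/4 ✓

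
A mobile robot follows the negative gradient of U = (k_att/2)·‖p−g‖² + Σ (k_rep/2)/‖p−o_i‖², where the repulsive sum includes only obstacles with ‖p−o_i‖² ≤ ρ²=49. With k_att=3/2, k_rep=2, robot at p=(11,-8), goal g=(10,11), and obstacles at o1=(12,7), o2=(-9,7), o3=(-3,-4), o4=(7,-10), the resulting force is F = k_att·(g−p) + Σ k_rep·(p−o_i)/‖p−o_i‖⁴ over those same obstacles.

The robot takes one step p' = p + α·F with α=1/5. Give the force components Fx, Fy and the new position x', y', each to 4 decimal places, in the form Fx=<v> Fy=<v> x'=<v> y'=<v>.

Fx=-1.4800 Fy=28.5100 x'=10.7040 y'=-2.2980

F_att = 3/2·(g−p) = 3/2·(-1,19) = (-1.5000,28.5000)
o1: d²=226 > ρ²=49 → inactive
o2: d²=625 > ρ²=49 → inactive
o3: d²=212 > ρ²=49 → inactive
o4: d²=20 ≤ ρ²=49; F_rep = 2·(4,2)/20² = (0.0200,0.0100)
F = F_att + ΣF_rep = (-1.4800,28.5100)
p' = p + 1/5·F = (10.7040,-2.2980)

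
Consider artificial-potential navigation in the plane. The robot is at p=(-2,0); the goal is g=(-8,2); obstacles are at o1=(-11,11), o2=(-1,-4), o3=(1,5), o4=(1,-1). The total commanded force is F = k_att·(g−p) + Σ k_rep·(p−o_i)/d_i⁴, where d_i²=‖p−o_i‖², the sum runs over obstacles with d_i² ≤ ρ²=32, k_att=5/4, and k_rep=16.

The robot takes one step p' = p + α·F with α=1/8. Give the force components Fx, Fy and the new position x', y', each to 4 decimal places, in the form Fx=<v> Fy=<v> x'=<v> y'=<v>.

F_att = 5/4·(g−p) = 5/4·(-6,2) = (-7.5000,2.5000)
o1: d²=202 > ρ²=32 → inactive
o2: d²=17 ≤ ρ²=32; F_rep = 16·(-1,4)/17² = (-0.0554,0.2215)
o3: d²=34 > ρ²=32 → inactive
o4: d²=10 ≤ ρ²=32; F_rep = 16·(-3,1)/10² = (-0.4800,0.1600)
F = F_att + ΣF_rep = (-8.0354,2.8815)
p' = p + 1/8·F = (-3.0044,0.3602)

Fx=-8.0354 Fy=2.8815 x'=-3.0044 y'=0.3602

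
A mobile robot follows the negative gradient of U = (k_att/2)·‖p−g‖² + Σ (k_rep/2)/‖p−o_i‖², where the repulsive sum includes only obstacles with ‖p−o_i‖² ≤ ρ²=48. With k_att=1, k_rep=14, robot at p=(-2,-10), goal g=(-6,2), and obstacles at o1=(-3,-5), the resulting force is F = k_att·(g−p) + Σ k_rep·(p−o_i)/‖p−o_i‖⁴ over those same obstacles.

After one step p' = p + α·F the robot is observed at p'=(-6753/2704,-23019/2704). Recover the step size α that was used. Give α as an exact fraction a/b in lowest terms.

F_att = 1·(g−p) = 1·(-4,12) = (-4.0000,12.0000)
o1: d²=26 ≤ ρ²=48; F_rep = 14·(1,-5)/26² = (0.0207,-0.1036)
F = F_att + ΣF_rep = (-3.9793,11.8964)
Δp = p'−p = (-0.4974,1.4871); α = Δx/Fx = (-1345/2704) / (-1345/338) = 1/8
check: Δy/Fy = (4021/2704) / (4021/338) = 1/8 ✓

α = 1/8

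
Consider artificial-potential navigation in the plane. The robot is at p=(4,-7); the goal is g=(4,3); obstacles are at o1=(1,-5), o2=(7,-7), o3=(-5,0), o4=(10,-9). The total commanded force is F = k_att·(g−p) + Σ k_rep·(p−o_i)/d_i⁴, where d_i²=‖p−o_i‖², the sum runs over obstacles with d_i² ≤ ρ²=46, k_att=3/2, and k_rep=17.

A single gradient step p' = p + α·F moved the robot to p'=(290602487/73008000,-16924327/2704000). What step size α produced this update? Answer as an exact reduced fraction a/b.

α = 1/20

F_att = 3/2·(g−p) = 3/2·(0,10) = (0.0000,15.0000)
o1: d²=13 ≤ ρ²=46; F_rep = 17·(3,-2)/13² = (0.3018,-0.2012)
o2: d²=9 ≤ ρ²=46; F_rep = 17·(-3,0)/9² = (-0.6296,0.0000)
o3: d²=130 > ρ²=46 → inactive
o4: d²=40 ≤ ρ²=46; F_rep = 17·(-6,2)/40² = (-0.0638,0.0213)
F = F_att + ΣF_rep = (-0.3916,14.8201)
Δp = p'−p = (-0.0196,0.7410); α = Δx/Fx = (-1429513/73008000) / (-1429513/3650400) = 1/20
check: Δy/Fy = (2003673/2704000) / (2003673/135200) = 1/20 ✓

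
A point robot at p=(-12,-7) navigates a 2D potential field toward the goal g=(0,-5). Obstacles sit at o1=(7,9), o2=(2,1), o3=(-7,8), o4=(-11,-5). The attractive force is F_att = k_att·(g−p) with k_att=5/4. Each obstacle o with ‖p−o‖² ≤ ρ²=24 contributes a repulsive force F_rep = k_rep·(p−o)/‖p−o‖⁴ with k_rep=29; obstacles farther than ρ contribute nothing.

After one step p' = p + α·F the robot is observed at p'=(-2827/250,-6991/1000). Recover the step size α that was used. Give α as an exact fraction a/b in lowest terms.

α = 1/20

F_att = 5/4·(g−p) = 5/4·(12,2) = (15.0000,2.5000)
o1: d²=617 > ρ²=24 → inactive
o2: d²=260 > ρ²=24 → inactive
o3: d²=250 > ρ²=24 → inactive
o4: d²=5 ≤ ρ²=24; F_rep = 29·(-1,-2)/5² = (-1.1600,-2.3200)
F = F_att + ΣF_rep = (13.8400,0.1800)
Δp = p'−p = (0.6920,0.0090); α = Δx/Fx = (173/250) / (346/25) = 1/20
check: Δy/Fy = (9/1000) / (9/50) = 1/20 ✓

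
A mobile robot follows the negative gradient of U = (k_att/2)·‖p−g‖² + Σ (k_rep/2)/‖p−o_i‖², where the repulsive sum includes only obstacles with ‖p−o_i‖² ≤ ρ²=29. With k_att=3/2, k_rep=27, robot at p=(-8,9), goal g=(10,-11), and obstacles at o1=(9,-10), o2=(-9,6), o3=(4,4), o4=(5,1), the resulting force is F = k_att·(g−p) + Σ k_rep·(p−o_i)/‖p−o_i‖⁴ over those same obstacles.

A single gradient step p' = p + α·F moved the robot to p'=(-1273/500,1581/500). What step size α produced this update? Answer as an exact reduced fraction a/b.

α = 1/5

F_att = 3/2·(g−p) = 3/2·(18,-20) = (27.0000,-30.0000)
o1: d²=650 > ρ²=29 → inactive
o2: d²=10 ≤ ρ²=29; F_rep = 27·(1,3)/10² = (0.2700,0.8100)
o3: d²=169 > ρ²=29 → inactive
o4: d²=233 > ρ²=29 → inactive
F = F_att + ΣF_rep = (27.2700,-29.1900)
Δp = p'−p = (5.4540,-5.8380); α = Δx/Fx = (2727/500) / (2727/100) = 1/5
check: Δy/Fy = (-2919/500) / (-2919/100) = 1/5 ✓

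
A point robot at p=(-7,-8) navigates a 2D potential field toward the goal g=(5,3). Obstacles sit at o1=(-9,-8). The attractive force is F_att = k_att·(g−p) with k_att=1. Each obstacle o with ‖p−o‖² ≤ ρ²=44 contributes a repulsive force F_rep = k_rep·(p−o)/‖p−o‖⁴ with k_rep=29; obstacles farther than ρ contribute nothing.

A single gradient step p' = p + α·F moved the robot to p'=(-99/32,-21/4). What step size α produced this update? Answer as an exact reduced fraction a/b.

α = 1/4

F_att = 1·(g−p) = 1·(12,11) = (12.0000,11.0000)
o1: d²=4 ≤ ρ²=44; F_rep = 29·(2,0)/4² = (3.6250,0.0000)
F = F_att + ΣF_rep = (15.6250,11.0000)
Δp = p'−p = (3.9062,2.7500); α = Δx/Fx = (125/32) / (125/8) = 1/4
check: Δy/Fy = (11/4) / (11) = 1/4 ✓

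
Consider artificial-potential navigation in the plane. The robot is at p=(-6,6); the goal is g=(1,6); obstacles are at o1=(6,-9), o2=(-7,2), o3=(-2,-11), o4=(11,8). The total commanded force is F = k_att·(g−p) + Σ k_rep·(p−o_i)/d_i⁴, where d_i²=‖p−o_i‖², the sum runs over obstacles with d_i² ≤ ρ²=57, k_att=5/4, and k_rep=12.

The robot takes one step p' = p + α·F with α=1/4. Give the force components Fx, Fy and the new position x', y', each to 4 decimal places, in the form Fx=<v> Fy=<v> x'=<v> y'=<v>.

Fx=8.7915 Fy=0.1661 x'=-3.8021 y'=6.0415

F_att = 5/4·(g−p) = 5/4·(7,0) = (8.7500,0.0000)
o1: d²=369 > ρ²=57 → inactive
o2: d²=17 ≤ ρ²=57; F_rep = 12·(1,4)/17² = (0.0415,0.1661)
o3: d²=305 > ρ²=57 → inactive
o4: d²=293 > ρ²=57 → inactive
F = F_att + ΣF_rep = (8.7915,0.1661)
p' = p + 1/4·F = (-3.8021,6.0415)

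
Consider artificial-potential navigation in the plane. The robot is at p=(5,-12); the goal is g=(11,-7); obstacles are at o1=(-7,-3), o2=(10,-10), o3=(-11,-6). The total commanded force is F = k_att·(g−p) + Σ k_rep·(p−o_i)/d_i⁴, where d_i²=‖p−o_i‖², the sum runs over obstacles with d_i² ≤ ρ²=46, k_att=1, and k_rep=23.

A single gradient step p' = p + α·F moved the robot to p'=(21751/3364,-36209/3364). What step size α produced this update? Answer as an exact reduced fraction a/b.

F_att = 1·(g−p) = 1·(6,5) = (6.0000,5.0000)
o1: d²=225 > ρ²=46 → inactive
o2: d²=29 ≤ ρ²=46; F_rep = 23·(-5,-2)/29² = (-0.1367,-0.0547)
o3: d²=292 > ρ²=46 → inactive
F = F_att + ΣF_rep = (5.8633,4.9453)
Δp = p'−p = (1.4658,1.2363); α = Δx/Fx = (4931/3364) / (4931/841) = 1/4
check: Δy/Fy = (4159/3364) / (4159/841) = 1/4 ✓

α = 1/4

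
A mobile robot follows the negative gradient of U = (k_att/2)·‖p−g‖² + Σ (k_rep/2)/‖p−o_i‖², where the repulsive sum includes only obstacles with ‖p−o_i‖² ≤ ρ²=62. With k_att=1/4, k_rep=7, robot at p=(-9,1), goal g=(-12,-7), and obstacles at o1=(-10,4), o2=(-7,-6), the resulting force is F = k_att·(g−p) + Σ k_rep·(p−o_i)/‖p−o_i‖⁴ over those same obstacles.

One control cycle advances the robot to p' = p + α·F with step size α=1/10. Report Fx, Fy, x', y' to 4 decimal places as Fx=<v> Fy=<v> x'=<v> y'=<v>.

F_att = 1/4·(g−p) = 1/4·(-3,-8) = (-0.7500,-2.0000)
o1: d²=10 ≤ ρ²=62; F_rep = 7·(1,-3)/10² = (0.0700,-0.2100)
o2: d²=53 ≤ ρ²=62; F_rep = 7·(-2,7)/53² = (-0.0050,0.0174)
F = F_att + ΣF_rep = (-0.6850,-2.1926)
p' = p + 1/10·F = (-9.0685,0.7807)

Fx=-0.6850 Fy=-2.1926 x'=-9.0685 y'=0.7807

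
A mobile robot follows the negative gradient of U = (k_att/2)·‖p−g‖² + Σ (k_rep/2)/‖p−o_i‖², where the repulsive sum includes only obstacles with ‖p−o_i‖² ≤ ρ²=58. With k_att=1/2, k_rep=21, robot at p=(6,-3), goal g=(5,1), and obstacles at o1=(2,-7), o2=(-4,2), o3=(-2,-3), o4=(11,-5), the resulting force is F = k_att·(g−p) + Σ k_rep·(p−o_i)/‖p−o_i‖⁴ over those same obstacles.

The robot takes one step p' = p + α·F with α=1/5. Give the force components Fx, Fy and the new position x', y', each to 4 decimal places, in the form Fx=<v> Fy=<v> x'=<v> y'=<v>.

F_att = 1/2·(g−p) = 1/2·(-1,4) = (-0.5000,2.0000)
o1: d²=32 ≤ ρ²=58; F_rep = 21·(4,4)/32² = (0.0820,0.0820)
o2: d²=125 > ρ²=58 → inactive
o3: d²=64 > ρ²=58 → inactive
o4: d²=29 ≤ ρ²=58; F_rep = 21·(-5,2)/29² = (-0.1249,0.0499)
F = F_att + ΣF_rep = (-0.5428,2.1320)
p' = p + 1/5·F = (5.8914,-2.5736)

Fx=-0.5428 Fy=2.1320 x'=5.8914 y'=-2.5736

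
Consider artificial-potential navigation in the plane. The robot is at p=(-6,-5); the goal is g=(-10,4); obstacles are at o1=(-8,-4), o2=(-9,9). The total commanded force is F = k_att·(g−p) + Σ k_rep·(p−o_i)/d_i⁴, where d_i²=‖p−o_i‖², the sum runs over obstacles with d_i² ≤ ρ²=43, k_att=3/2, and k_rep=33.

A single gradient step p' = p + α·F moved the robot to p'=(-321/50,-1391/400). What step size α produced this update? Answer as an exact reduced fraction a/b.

F_att = 3/2·(g−p) = 3/2·(-4,9) = (-6.0000,13.5000)
o1: d²=5 ≤ ρ²=43; F_rep = 33·(2,-1)/5² = (2.6400,-1.3200)
o2: d²=205 > ρ²=43 → inactive
F = F_att + ΣF_rep = (-3.3600,12.1800)
Δp = p'−p = (-0.4200,1.5225); α = Δx/Fx = (-21/50) / (-84/25) = 1/8
check: Δy/Fy = (609/400) / (609/50) = 1/8 ✓

α = 1/8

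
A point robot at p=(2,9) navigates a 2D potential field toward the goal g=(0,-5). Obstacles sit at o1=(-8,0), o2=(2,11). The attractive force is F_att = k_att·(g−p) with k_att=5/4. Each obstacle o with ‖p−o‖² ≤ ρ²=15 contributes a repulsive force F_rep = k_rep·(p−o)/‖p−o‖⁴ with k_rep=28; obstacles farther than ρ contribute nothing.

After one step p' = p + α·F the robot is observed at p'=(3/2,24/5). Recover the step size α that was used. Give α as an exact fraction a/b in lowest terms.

F_att = 5/4·(g−p) = 5/4·(-2,-14) = (-2.5000,-17.5000)
o1: d²=181 > ρ²=15 → inactive
o2: d²=4 ≤ ρ²=15; F_rep = 28·(0,-2)/4² = (0.0000,-3.5000)
F = F_att + ΣF_rep = (-2.5000,-21.0000)
Δp = p'−p = (-0.5000,-4.2000); α = Δx/Fx = (-1/2) / (-5/2) = 1/5
check: Δy/Fy = (-21/5) / (-21) = 1/5 ✓

α = 1/5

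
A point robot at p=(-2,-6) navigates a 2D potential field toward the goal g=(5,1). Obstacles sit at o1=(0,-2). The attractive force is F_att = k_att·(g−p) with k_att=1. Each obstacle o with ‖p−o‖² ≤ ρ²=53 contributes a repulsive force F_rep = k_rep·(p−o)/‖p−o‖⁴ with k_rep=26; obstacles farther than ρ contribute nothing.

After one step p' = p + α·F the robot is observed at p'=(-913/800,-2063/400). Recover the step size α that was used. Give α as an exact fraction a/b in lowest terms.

α = 1/8

F_att = 1·(g−p) = 1·(7,7) = (7.0000,7.0000)
o1: d²=20 ≤ ρ²=53; F_rep = 26·(-2,-4)/20² = (-0.1300,-0.2600)
F = F_att + ΣF_rep = (6.8700,6.7400)
Δp = p'−p = (0.8588,0.8425); α = Δx/Fx = (687/800) / (687/100) = 1/8
check: Δy/Fy = (337/400) / (337/50) = 1/8 ✓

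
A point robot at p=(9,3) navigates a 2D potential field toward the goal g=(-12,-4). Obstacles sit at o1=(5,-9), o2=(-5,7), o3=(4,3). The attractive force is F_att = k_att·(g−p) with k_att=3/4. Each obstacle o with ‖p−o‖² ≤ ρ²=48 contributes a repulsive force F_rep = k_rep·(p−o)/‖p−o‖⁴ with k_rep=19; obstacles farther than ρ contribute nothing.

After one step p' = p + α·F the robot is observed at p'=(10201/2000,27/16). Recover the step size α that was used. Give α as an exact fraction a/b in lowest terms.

F_att = 3/4·(g−p) = 3/4·(-21,-7) = (-15.7500,-5.2500)
o1: d²=160 > ρ²=48 → inactive
o2: d²=212 > ρ²=48 → inactive
o3: d²=25 ≤ ρ²=48; F_rep = 19·(5,0)/25² = (0.1520,0.0000)
F = F_att + ΣF_rep = (-15.5980,-5.2500)
Δp = p'−p = (-3.8995,-1.3125); α = Δx/Fx = (-7799/2000) / (-7799/500) = 1/4
check: Δy/Fy = (-21/16) / (-21/4) = 1/4 ✓

α = 1/4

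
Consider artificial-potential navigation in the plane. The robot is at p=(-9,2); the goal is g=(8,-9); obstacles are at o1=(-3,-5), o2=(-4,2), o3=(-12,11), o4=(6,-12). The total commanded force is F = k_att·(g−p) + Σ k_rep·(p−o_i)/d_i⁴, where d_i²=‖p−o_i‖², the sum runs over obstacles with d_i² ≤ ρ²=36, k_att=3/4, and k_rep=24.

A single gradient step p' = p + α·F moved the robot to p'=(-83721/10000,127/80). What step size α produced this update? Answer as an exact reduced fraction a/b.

α = 1/20

F_att = 3/4·(g−p) = 3/4·(17,-11) = (12.7500,-8.2500)
o1: d²=85 > ρ²=36 → inactive
o2: d²=25 ≤ ρ²=36; F_rep = 24·(-5,0)/25² = (-0.1920,0.0000)
o3: d²=90 > ρ²=36 → inactive
o4: d²=421 > ρ²=36 → inactive
F = F_att + ΣF_rep = (12.5580,-8.2500)
Δp = p'−p = (0.6279,-0.4125); α = Δx/Fx = (6279/10000) / (6279/500) = 1/20
check: Δy/Fy = (-33/80) / (-33/4) = 1/20 ✓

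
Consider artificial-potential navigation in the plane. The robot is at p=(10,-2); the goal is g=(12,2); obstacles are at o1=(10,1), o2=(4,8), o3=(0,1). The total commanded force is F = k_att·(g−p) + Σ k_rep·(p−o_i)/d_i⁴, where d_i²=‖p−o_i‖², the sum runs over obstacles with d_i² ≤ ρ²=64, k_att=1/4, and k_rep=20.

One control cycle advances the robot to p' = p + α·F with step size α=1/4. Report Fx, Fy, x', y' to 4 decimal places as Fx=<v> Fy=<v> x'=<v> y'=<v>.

Fx=0.5000 Fy=0.2593 x'=10.1250 y'=-1.9352

F_att = 1/4·(g−p) = 1/4·(2,4) = (0.5000,1.0000)
o1: d²=9 ≤ ρ²=64; F_rep = 20·(0,-3)/9² = (0.0000,-0.7407)
o2: d²=136 > ρ²=64 → inactive
o3: d²=109 > ρ²=64 → inactive
F = F_att + ΣF_rep = (0.5000,0.2593)
p' = p + 1/4·F = (10.1250,-1.9352)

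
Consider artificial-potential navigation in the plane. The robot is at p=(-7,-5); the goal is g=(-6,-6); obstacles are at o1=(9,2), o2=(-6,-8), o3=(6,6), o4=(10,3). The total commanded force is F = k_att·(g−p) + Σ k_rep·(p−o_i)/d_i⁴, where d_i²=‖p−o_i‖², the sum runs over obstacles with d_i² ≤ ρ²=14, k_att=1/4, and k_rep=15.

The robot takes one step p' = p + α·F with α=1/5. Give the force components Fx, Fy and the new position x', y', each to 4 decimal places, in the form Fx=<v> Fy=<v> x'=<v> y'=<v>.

Fx=0.1000 Fy=0.2000 x'=-6.9800 y'=-4.9600

F_att = 1/4·(g−p) = 1/4·(1,-1) = (0.2500,-0.2500)
o1: d²=305 > ρ²=14 → inactive
o2: d²=10 ≤ ρ²=14; F_rep = 15·(-1,3)/10² = (-0.1500,0.4500)
o3: d²=290 > ρ²=14 → inactive
o4: d²=353 > ρ²=14 → inactive
F = F_att + ΣF_rep = (0.1000,0.2000)
p' = p + 1/5·F = (-6.9800,-4.9600)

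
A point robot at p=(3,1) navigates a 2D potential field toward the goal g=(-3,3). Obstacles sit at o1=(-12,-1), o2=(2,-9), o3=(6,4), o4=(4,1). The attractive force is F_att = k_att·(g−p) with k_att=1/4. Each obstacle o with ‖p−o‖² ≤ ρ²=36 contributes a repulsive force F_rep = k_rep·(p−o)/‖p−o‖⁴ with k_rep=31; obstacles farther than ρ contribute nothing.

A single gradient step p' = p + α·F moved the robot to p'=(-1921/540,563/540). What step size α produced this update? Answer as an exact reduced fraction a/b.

α = 1/5

F_att = 1/4·(g−p) = 1/4·(-6,2) = (-1.5000,0.5000)
o1: d²=229 > ρ²=36 → inactive
o2: d²=101 > ρ²=36 → inactive
o3: d²=18 ≤ ρ²=36; F_rep = 31·(-3,-3)/18² = (-0.2870,-0.2870)
o4: d²=1 ≤ ρ²=36; F_rep = 31·(-1,0)/1² = (-31.0000,0.0000)
F = F_att + ΣF_rep = (-32.7870,0.2130)
Δp = p'−p = (-6.5574,0.0426); α = Δx/Fx = (-3541/540) / (-3541/108) = 1/5
check: Δy/Fy = (23/540) / (23/108) = 1/5 ✓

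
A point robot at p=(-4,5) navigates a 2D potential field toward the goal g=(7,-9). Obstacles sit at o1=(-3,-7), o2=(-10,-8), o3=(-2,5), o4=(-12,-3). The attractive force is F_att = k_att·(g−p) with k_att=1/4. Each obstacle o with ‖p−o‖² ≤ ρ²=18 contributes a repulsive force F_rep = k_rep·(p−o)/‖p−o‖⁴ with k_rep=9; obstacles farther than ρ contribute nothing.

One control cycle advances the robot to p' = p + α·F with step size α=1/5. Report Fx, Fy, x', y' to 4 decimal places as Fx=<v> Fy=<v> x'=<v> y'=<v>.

F_att = 1/4·(g−p) = 1/4·(11,-14) = (2.7500,-3.5000)
o1: d²=145 > ρ²=18 → inactive
o2: d²=205 > ρ²=18 → inactive
o3: d²=4 ≤ ρ²=18; F_rep = 9·(-2,0)/4² = (-1.1250,0.0000)
o4: d²=128 > ρ²=18 → inactive
F = F_att + ΣF_rep = (1.6250,-3.5000)
p' = p + 1/5·F = (-3.6750,4.3000)

Fx=1.6250 Fy=-3.5000 x'=-3.6750 y'=4.3000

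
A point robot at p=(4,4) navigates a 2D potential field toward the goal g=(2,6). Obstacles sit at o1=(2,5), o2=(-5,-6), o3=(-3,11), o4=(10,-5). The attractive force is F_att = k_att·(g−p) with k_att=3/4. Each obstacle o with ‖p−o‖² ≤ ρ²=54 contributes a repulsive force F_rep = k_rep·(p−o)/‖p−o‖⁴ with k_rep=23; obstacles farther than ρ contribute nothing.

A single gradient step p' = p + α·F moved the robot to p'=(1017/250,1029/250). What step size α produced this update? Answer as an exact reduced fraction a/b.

α = 1/5

F_att = 3/4·(g−p) = 3/4·(-2,2) = (-1.5000,1.5000)
o1: d²=5 ≤ ρ²=54; F_rep = 23·(2,-1)/5² = (1.8400,-0.9200)
o2: d²=181 > ρ²=54 → inactive
o3: d²=98 > ρ²=54 → inactive
o4: d²=117 > ρ²=54 → inactive
F = F_att + ΣF_rep = (0.3400,0.5800)
Δp = p'−p = (0.0680,0.1160); α = Δx/Fx = (17/250) / (17/50) = 1/5
check: Δy/Fy = (29/250) / (29/50) = 1/5 ✓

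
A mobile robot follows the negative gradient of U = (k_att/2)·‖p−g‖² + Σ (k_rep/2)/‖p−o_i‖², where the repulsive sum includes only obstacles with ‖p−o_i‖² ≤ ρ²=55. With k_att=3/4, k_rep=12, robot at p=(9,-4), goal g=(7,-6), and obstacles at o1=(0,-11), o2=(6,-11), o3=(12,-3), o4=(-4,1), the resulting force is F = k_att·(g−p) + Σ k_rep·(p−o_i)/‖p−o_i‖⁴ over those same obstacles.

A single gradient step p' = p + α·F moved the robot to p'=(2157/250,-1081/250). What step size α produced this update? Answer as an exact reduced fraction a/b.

α = 1/5

F_att = 3/4·(g−p) = 3/4·(-2,-2) = (-1.5000,-1.5000)
o1: d²=130 > ρ²=55 → inactive
o2: d²=58 > ρ²=55 → inactive
o3: d²=10 ≤ ρ²=55; F_rep = 12·(-3,-1)/10² = (-0.3600,-0.1200)
o4: d²=194 > ρ²=55 → inactive
F = F_att + ΣF_rep = (-1.8600,-1.6200)
Δp = p'−p = (-0.3720,-0.3240); α = Δx/Fx = (-93/250) / (-93/50) = 1/5
check: Δy/Fy = (-81/250) / (-81/50) = 1/5 ✓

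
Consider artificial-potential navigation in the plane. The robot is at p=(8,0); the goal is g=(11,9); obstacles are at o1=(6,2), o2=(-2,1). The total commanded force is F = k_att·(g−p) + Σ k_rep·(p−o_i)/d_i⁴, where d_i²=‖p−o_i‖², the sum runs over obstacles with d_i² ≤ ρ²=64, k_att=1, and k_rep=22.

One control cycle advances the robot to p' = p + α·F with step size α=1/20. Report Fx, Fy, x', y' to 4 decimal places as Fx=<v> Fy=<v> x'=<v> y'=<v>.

Fx=3.6875 Fy=8.3125 x'=8.1844 y'=0.4156

F_att = 1·(g−p) = 1·(3,9) = (3.0000,9.0000)
o1: d²=8 ≤ ρ²=64; F_rep = 22·(2,-2)/8² = (0.6875,-0.6875)
o2: d²=101 > ρ²=64 → inactive
F = F_att + ΣF_rep = (3.6875,8.3125)
p' = p + 1/20·F = (8.1844,0.4156)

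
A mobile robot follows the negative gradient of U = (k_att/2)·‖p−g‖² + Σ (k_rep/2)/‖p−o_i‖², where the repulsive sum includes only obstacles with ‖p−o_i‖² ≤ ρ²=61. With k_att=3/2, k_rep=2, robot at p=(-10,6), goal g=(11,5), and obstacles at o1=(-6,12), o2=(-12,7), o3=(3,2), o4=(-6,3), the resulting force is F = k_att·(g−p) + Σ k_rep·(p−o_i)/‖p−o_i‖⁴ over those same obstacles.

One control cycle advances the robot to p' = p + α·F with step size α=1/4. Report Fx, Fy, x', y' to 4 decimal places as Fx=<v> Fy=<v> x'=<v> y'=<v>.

F_att = 3/2·(g−p) = 3/2·(21,-1) = (31.5000,-1.5000)
o1: d²=52 ≤ ρ²=61; F_rep = 2·(-4,-6)/52² = (-0.0030,-0.0044)
o2: d²=5 ≤ ρ²=61; F_rep = 2·(2,-1)/5² = (0.1600,-0.0800)
o3: d²=185 > ρ²=61 → inactive
o4: d²=25 ≤ ρ²=61; F_rep = 2·(-4,3)/25² = (-0.0128,0.0096)
F = F_att + ΣF_rep = (31.6442,-1.5748)
p' = p + 1/4·F = (-2.0889,5.6063)

Fx=31.6442 Fy=-1.5748 x'=-2.0889 y'=5.6063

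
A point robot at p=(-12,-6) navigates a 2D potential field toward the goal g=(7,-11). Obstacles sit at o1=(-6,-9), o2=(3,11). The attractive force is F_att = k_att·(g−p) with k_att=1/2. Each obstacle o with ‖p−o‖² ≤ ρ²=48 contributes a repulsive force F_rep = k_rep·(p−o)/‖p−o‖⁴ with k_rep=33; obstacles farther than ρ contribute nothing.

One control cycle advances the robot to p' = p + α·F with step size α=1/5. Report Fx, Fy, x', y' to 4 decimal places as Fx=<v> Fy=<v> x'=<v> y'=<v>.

F_att = 1/2·(g−p) = 1/2·(19,-5) = (9.5000,-2.5000)
o1: d²=45 ≤ ρ²=48; F_rep = 33·(-6,3)/45² = (-0.0978,0.0489)
o2: d²=514 > ρ²=48 → inactive
F = F_att + ΣF_rep = (9.4022,-2.4511)
p' = p + 1/5·F = (-10.1196,-6.4902)

Fx=9.4022 Fy=-2.4511 x'=-10.1196 y'=-6.4902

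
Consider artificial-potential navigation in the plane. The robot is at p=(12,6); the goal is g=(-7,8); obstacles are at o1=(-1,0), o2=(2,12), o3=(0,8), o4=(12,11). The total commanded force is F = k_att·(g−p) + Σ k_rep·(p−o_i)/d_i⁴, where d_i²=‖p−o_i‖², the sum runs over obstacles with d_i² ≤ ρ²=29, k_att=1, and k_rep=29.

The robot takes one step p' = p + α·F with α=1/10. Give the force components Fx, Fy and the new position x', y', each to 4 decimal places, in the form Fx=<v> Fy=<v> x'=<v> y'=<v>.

Fx=-19.0000 Fy=1.7680 x'=10.1000 y'=6.1768

F_att = 1·(g−p) = 1·(-19,2) = (-19.0000,2.0000)
o1: d²=205 > ρ²=29 → inactive
o2: d²=136 > ρ²=29 → inactive
o3: d²=148 > ρ²=29 → inactive
o4: d²=25 ≤ ρ²=29; F_rep = 29·(0,-5)/25² = (0.0000,-0.2320)
F = F_att + ΣF_rep = (-19.0000,1.7680)
p' = p + 1/10·F = (10.1000,6.1768)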